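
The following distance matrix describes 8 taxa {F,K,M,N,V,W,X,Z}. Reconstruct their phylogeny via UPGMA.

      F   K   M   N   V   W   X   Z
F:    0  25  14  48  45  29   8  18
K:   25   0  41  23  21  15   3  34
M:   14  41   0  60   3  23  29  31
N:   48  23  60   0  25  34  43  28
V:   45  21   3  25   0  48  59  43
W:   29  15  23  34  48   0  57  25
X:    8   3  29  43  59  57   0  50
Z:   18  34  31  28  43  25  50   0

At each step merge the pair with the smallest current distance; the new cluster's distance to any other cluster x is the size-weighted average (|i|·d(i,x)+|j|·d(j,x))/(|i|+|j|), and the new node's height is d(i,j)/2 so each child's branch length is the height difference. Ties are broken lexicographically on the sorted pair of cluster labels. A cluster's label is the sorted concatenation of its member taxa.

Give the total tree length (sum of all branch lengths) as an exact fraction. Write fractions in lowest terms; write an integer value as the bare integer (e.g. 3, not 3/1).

iteration 1: select K,X (d=3); attach at lengths (3/2, 3/2); label the merged cluster KX
  updated: d(F,KX)=33/2, d(KX,M)=35, d(KX,N)=33, d(KX,V)=40, d(KX,W)=36, d(KX,Z)=42
iteration 2: select M,V (d=3); attach at lengths (3/2, 3/2); label the merged cluster MV
  updated: d(F,MV)=59/2, d(KX,MV)=75/2, d(MV,N)=85/2, d(MV,W)=71/2, d(MV,Z)=37
iteration 3: select F,KX (d=33/2); attach at lengths (33/4, 27/4); label the merged cluster FKX
  updated: d(FKX,MV)=209/6, d(FKX,N)=38, d(FKX,W)=101/3, d(FKX,Z)=34
iteration 4: select W,Z (d=25); attach at lengths (25/2, 25/2); label the merged cluster WZ
  updated: d(FKX,WZ)=203/6, d(MV,WZ)=145/4, d(N,WZ)=31
iteration 5: select N,WZ (d=31); attach at lengths (31/2, 3); label the merged cluster NWZ
  updated: d(FKX,NWZ)=317/9, d(MV,NWZ)=115/3
iteration 6: select FKX,MV (d=209/6); attach at lengths (55/6, 191/12); label the merged cluster FKMVX
  updated: d(FKMVX,NWZ)=547/15
iteration 7: select FKMVX,NWZ (d=547/15); attach at lengths (49/60, 41/15); label the merged cluster FKMNVWXZ
final tree: (((F:33/4,(K:3/2,X:3/2):27/4):55/6,(M:3/2,V:3/2):191/12):49/60,(N:31/2,(W:25/2,Z:25/2):3):41/15)
total length: 1397/15

1397/15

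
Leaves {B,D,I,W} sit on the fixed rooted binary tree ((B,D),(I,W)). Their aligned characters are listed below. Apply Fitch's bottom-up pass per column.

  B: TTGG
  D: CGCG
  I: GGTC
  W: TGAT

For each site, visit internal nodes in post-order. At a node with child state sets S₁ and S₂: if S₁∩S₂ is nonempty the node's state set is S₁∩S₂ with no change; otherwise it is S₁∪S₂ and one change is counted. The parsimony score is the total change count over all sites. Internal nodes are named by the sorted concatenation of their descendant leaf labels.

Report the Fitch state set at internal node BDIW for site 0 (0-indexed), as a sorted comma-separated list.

BD@0: {T} ∪ {C} = {C,T} (union, +1)
IW@0: {G} ∪ {T} = {G,T} (union, +1)
BDIW@0: {C,T} ∩ {G,T} = {T} (intersection, +0)
BD@1: {T} ∪ {G} = {G,T} (union, +1)
IW@1: {G} ∩ {G} = {G} (intersection, +0)
BDIW@1: {G,T} ∩ {G} = {G} (intersection, +0)
BD@2: {G} ∪ {C} = {C,G} (union, +1)
IW@2: {T} ∪ {A} = {A,T} (union, +1)
BDIW@2: {C,G} ∪ {A,T} = {A,C,G,T} (union, +1)
BD@3: {G} ∩ {G} = {G} (intersection, +0)
IW@3: {C} ∪ {T} = {C,T} (union, +1)
BDIW@3: {G} ∪ {C,T} = {C,G,T} (union, +1)
per-site changes: [2, 1, 3, 2]; total = 8

T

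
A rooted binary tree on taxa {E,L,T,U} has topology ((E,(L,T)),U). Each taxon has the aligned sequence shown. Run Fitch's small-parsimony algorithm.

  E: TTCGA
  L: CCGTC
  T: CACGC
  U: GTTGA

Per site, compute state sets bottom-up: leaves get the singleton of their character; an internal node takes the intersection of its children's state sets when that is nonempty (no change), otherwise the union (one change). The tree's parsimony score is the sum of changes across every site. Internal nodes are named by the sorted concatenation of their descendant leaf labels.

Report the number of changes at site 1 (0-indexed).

LT@0: {C} ∩ {C} = {C} (intersection, +0)
ELT@0: {T} ∪ {C} = {C,T} (union, +1)
ELTU@0: {C,T} ∪ {G} = {C,G,T} (union, +1)
LT@1: {C} ∪ {A} = {A,C} (union, +1)
ELT@1: {T} ∪ {A,C} = {A,C,T} (union, +1)
ELTU@1: {A,C,T} ∩ {T} = {T} (intersection, +0)
LT@2: {G} ∪ {C} = {C,G} (union, +1)
ELT@2: {C} ∩ {C,G} = {C} (intersection, +0)
ELTU@2: {C} ∪ {T} = {C,T} (union, +1)
LT@3: {T} ∪ {G} = {G,T} (union, +1)
ELT@3: {G} ∩ {G,T} = {G} (intersection, +0)
ELTU@3: {G} ∩ {G} = {G} (intersection, +0)
LT@4: {C} ∩ {C} = {C} (intersection, +0)
ELT@4: {A} ∪ {C} = {A,C} (union, +1)
ELTU@4: {A,C} ∩ {A} = {A} (intersection, +0)
per-site changes: [2, 2, 2, 1, 1]; total = 8

2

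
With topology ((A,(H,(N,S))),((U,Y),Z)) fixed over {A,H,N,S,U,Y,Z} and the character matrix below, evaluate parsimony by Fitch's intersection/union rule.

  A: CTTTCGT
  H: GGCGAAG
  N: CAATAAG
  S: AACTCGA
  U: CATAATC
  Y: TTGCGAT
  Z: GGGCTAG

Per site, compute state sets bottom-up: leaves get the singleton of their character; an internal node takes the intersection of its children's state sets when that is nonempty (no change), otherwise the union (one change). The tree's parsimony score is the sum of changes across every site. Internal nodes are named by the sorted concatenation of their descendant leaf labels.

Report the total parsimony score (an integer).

26

site 0, node NS: N={C} ∪ S={A} → {A,C} (+1)
site 0, node HNS: H={G} ∪ NS={A,C} → {A,C,G} (+1)
site 0, node AHNS: A={C} ∩ HNS={A,C,G} → {C} (+0)
site 0, node UY: U={C} ∪ Y={T} → {C,T} (+1)
site 0, node UYZ: UY={C,T} ∪ Z={G} → {C,G,T} (+1)
site 0, node AHNSUYZ: AHNS={C} ∩ UYZ={C,G,T} → {C} (+0)
site 1, node NS: N={A} ∩ S={A} → {A} (+0)
site 1, node HNS: H={G} ∪ NS={A} → {A,G} (+1)
site 1, node AHNS: A={T} ∪ HNS={A,G} → {A,G,T} (+1)
site 1, node UY: U={A} ∪ Y={T} → {A,T} (+1)
site 1, node UYZ: UY={A,T} ∪ Z={G} → {A,G,T} (+1)
site 1, node AHNSUYZ: AHNS={A,G,T} ∩ UYZ={A,G,T} → {A,G,T} (+0)
site 2, node NS: N={A} ∪ S={C} → {A,C} (+1)
site 2, node HNS: H={C} ∩ NS={A,C} → {C} (+0)
site 2, node AHNS: A={T} ∪ HNS={C} → {C,T} (+1)
site 2, node UY: U={T} ∪ Y={G} → {G,T} (+1)
site 2, node UYZ: UY={G,T} ∩ Z={G} → {G} (+0)
site 2, node AHNSUYZ: AHNS={C,T} ∪ UYZ={G} → {C,G,T} (+1)
site 3, node NS: N={T} ∩ S={T} → {T} (+0)
site 3, node HNS: H={G} ∪ NS={T} → {G,T} (+1)
site 3, node AHNS: A={T} ∩ HNS={G,T} → {T} (+0)
site 3, node UY: U={A} ∪ Y={C} → {A,C} (+1)
site 3, node UYZ: UY={A,C} ∩ Z={C} → {C} (+0)
site 3, node AHNSUYZ: AHNS={T} ∪ UYZ={C} → {C,T} (+1)
site 4, node NS: N={A} ∪ S={C} → {A,C} (+1)
site 4, node HNS: H={A} ∩ NS={A,C} → {A} (+0)
site 4, node AHNS: A={C} ∪ HNS={A} → {A,C} (+1)
site 4, node UY: U={A} ∪ Y={G} → {A,G} (+1)
site 4, node UYZ: UY={A,G} ∪ Z={T} → {A,G,T} (+1)
site 4, node AHNSUYZ: AHNS={A,C} ∩ UYZ={A,G,T} → {A} (+0)
site 5, node NS: N={A} ∪ S={G} → {A,G} (+1)
site 5, node HNS: H={A} ∩ NS={A,G} → {A} (+0)
site 5, node AHNS: A={G} ∪ HNS={A} → {A,G} (+1)
site 5, node UY: U={T} ∪ Y={A} → {A,T} (+1)
site 5, node UYZ: UY={A,T} ∩ Z={A} → {A} (+0)
site 5, node AHNSUYZ: AHNS={A,G} ∩ UYZ={A} → {A} (+0)
site 6, node NS: N={G} ∪ S={A} → {A,G} (+1)
site 6, node HNS: H={G} ∩ NS={A,G} → {G} (+0)
site 6, node AHNS: A={T} ∪ HNS={G} → {G,T} (+1)
site 6, node UY: U={C} ∪ Y={T} → {C,T} (+1)
site 6, node UYZ: UY={C,T} ∪ Z={G} → {C,G,T} (+1)
site 6, node AHNSUYZ: AHNS={G,T} ∩ UYZ={C,G,T} → {G,T} (+0)
per-site changes: [4, 4, 4, 3, 4, 3, 4]; total = 26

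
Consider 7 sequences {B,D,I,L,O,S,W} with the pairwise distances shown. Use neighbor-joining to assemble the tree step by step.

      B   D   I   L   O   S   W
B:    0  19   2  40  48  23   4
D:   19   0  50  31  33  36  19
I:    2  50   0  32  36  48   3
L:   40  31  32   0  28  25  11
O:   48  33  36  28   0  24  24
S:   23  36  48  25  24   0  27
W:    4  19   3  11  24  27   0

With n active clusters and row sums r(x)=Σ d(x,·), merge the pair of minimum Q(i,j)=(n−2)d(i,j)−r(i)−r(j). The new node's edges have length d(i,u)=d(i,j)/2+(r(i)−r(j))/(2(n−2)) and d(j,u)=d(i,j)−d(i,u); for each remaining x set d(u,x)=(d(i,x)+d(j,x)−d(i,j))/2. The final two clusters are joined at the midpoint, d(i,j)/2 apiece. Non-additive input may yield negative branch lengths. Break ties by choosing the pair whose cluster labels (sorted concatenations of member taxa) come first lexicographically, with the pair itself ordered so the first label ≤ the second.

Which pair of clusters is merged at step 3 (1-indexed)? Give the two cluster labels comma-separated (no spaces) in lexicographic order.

O,S

step 1: merge (B,I) at d=2, Q=-297; branch lengths B→-5/2, I→9/2; new cluster BI
  updated: d(BI,D)=67/2, d(BI,L)=35, d(BI,O)=41, d(BI,S)=69/2, d(BI,W)=5/2
step 2: merge (BI,W) at d=5/2, Q=-220; branch lengths BI→73/8, W→-53/8; new cluster BIW
  updated: d(BIW,D)=25, d(BIW,L)=87/4, d(BIW,O)=125/4, d(BIW,S)=59/2
step 3: merge (O,S) at d=24, Q=-635/4; branch lengths O→295/24, S→281/24; new cluster OS
  updated: d(BIW,OS)=147/8, d(D,OS)=45/2, d(L,OS)=29/2
step 4: merge (BIW,D) at d=25, Q=-749/8; branch lengths BIW→293/32, D→507/32; new cluster BDIW
  updated: d(BDIW,L)=111/8, d(BDIW,OS)=127/16
step 5: merge (BDIW,L) at d=111/8, Q=-581/16; branch lengths BDIW→117/32, L→327/32; new cluster BDILW
  updated: d(BDILW,OS)=137/32
step 6: merge (BDILW,OS) at d=137/32; branch lengths BDILW→137/64, OS→137/64; new cluster BDILOSW
final tree: (((((B:-5/2,I:9/2):73/8,W:-53/8):293/32,D:507/32):117/32,L:327/32):137/64,(O:295/24,S:281/24):137/64)
total length: 2293/32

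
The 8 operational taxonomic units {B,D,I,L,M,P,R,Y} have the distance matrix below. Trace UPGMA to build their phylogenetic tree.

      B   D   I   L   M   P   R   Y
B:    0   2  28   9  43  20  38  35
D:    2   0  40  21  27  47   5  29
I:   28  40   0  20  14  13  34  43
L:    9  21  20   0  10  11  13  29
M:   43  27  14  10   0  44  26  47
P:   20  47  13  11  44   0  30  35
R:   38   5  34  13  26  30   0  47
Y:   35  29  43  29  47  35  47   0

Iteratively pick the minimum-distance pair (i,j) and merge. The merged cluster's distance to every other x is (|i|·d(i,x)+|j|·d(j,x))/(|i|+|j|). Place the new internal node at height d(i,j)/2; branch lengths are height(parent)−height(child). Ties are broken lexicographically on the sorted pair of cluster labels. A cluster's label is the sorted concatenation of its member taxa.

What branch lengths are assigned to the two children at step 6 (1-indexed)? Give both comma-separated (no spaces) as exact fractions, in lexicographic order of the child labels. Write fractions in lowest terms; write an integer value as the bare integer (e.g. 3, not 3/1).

149/60,79/10

1. join B+D (d=2) ⇒ BD; edges |B|=1, |D|=1
  updated: d(BD,I)=34, d(BD,L)=15, d(BD,M)=35, d(BD,P)=67/2, d(BD,R)=43/2, d(BD,Y)=32
2. join L+M (d=10) ⇒ LM; edges |L|=5, |M|=5
  updated: d(BD,LM)=25, d(I,LM)=17, d(LM,P)=55/2, d(LM,R)=39/2, d(LM,Y)=38
3. join I+P (d=13) ⇒ IP; edges |I|=13/2, |P|=13/2
  updated: d(BD,IP)=135/4, d(IP,LM)=89/4, d(IP,R)=32, d(IP,Y)=39
4. join LM+R (d=39/2) ⇒ LMR; edges |LM|=19/4, |R|=39/4
  updated: d(BD,LMR)=143/6, d(IP,LMR)=51/2, d(LMR,Y)=41
5. join BD+LMR (d=143/6) ⇒ BDLMR; edges |BD|=131/12, |LMR|=13/6
  updated: d(BDLMR,IP)=144/5, d(BDLMR,Y)=187/5
6. join BDLMR+IP (d=144/5) ⇒ BDILMPR; edges |BDLMR|=149/60, |IP|=79/10
  updated: d(BDILMPR,Y)=265/7
7. join BDILMPR+Y (d=265/7) ⇒ BDILMPRY; edges |BDILMPR|=317/70, |Y|=265/14
final tree: ((((B:1,D:1):131/12,((L:5,M:5):19/4,R:39/4):13/6):149/60,(I:13/2,P:13/2):79/10):317/70,Y:265/14)
total length: 18149/210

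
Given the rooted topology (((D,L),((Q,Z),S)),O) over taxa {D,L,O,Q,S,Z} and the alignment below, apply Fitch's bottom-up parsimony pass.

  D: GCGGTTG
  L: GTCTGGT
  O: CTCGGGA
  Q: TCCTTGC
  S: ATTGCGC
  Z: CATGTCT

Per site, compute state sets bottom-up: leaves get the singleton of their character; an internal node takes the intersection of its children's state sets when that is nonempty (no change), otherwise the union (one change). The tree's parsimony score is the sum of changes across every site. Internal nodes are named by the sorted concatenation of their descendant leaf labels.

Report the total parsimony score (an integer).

20

site 0, node DL: D={G} ∩ L={G} → {G} (+0)
site 0, node QZ: Q={T} ∪ Z={C} → {C,T} (+1)
site 0, node QSZ: QZ={C,T} ∪ S={A} → {A,C,T} (+1)
site 0, node DLQSZ: DL={G} ∪ QSZ={A,C,T} → {A,C,G,T} (+1)
site 0, node DLOQSZ: DLQSZ={A,C,G,T} ∩ O={C} → {C} (+0)
site 1, node DL: D={C} ∪ L={T} → {C,T} (+1)
site 1, node QZ: Q={C} ∪ Z={A} → {A,C} (+1)
site 1, node QSZ: QZ={A,C} ∪ S={T} → {A,C,T} (+1)
site 1, node DLQSZ: DL={C,T} ∩ QSZ={A,C,T} → {C,T} (+0)
site 1, node DLOQSZ: DLQSZ={C,T} ∩ O={T} → {T} (+0)
site 2, node DL: D={G} ∪ L={C} → {C,G} (+1)
site 2, node QZ: Q={C} ∪ Z={T} → {C,T} (+1)
site 2, node QSZ: QZ={C,T} ∩ S={T} → {T} (+0)
site 2, node DLQSZ: DL={C,G} ∪ QSZ={T} → {C,G,T} (+1)
site 2, node DLOQSZ: DLQSZ={C,G,T} ∩ O={C} → {C} (+0)
site 3, node DL: D={G} ∪ L={T} → {G,T} (+1)
site 3, node QZ: Q={T} ∪ Z={G} → {G,T} (+1)
site 3, node QSZ: QZ={G,T} ∩ S={G} → {G} (+0)
site 3, node DLQSZ: DL={G,T} ∩ QSZ={G} → {G} (+0)
site 3, node DLOQSZ: DLQSZ={G} ∩ O={G} → {G} (+0)
site 4, node DL: D={T} ∪ L={G} → {G,T} (+1)
site 4, node QZ: Q={T} ∩ Z={T} → {T} (+0)
site 4, node QSZ: QZ={T} ∪ S={C} → {C,T} (+1)
site 4, node DLQSZ: DL={G,T} ∩ QSZ={C,T} → {T} (+0)
site 4, node DLOQSZ: DLQSZ={T} ∪ O={G} → {G,T} (+1)
site 5, node DL: D={T} ∪ L={G} → {G,T} (+1)
site 5, node QZ: Q={G} ∪ Z={C} → {C,G} (+1)
site 5, node QSZ: QZ={C,G} ∩ S={G} → {G} (+0)
site 5, node DLQSZ: DL={G,T} ∩ QSZ={G} → {G} (+0)
site 5, node DLOQSZ: DLQSZ={G} ∩ O={G} → {G} (+0)
site 6, node DL: D={G} ∪ L={T} → {G,T} (+1)
site 6, node QZ: Q={C} ∪ Z={T} → {C,T} (+1)
site 6, node QSZ: QZ={C,T} ∩ S={C} → {C} (+0)
site 6, node DLQSZ: DL={G,T} ∪ QSZ={C} → {C,G,T} (+1)
site 6, node DLOQSZ: DLQSZ={C,G,T} ∪ O={A} → {A,C,G,T} (+1)
per-site changes: [3, 3, 3, 2, 3, 2, 4]; total = 20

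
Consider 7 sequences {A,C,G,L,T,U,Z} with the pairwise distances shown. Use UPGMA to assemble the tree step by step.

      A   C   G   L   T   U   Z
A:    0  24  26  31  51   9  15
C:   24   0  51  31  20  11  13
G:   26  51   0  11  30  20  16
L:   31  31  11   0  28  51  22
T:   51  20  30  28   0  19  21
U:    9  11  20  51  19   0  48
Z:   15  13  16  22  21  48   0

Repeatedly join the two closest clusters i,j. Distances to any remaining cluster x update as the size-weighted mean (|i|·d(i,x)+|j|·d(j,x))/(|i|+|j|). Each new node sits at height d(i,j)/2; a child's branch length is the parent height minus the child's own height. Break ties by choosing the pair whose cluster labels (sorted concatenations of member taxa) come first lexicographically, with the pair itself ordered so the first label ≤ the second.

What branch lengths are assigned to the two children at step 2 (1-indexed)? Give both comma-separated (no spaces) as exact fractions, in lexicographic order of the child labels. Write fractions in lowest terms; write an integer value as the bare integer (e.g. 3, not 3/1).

11/2,11/2

iteration 1: select A,U (d=9); attach at lengths (9/2, 9/2); label the merged cluster AU
  updated: d(AU,C)=35/2, d(AU,G)=23, d(AU,L)=41, d(AU,T)=35, d(AU,Z)=63/2
iteration 2: select G,L (d=11); attach at lengths (11/2, 11/2); label the merged cluster GL
  updated: d(AU,GL)=32, d(C,GL)=41, d(GL,T)=29, d(GL,Z)=19
iteration 3: select C,Z (d=13); attach at lengths (13/2, 13/2); label the merged cluster CZ
  updated: d(AU,CZ)=49/2, d(CZ,GL)=30, d(CZ,T)=41/2
iteration 4: select CZ,T (d=41/2); attach at lengths (15/4, 41/4); label the merged cluster CTZ
  updated: d(AU,CTZ)=28, d(CTZ,GL)=89/3
iteration 5: select AU,CTZ (d=28); attach at lengths (19/2, 15/4); label the merged cluster ACTUZ
  updated: d(ACTUZ,GL)=153/5
iteration 6: select ACTUZ,GL (d=153/5); attach at lengths (13/10, 49/5); label the merged cluster ACGLTUZ
final tree: (((A:9/2,U:9/2):19/2,((C:13/2,Z:13/2):15/4,T:41/4):15/4):13/10,(G:11/2,L:11/2):49/5)
total length: 1427/20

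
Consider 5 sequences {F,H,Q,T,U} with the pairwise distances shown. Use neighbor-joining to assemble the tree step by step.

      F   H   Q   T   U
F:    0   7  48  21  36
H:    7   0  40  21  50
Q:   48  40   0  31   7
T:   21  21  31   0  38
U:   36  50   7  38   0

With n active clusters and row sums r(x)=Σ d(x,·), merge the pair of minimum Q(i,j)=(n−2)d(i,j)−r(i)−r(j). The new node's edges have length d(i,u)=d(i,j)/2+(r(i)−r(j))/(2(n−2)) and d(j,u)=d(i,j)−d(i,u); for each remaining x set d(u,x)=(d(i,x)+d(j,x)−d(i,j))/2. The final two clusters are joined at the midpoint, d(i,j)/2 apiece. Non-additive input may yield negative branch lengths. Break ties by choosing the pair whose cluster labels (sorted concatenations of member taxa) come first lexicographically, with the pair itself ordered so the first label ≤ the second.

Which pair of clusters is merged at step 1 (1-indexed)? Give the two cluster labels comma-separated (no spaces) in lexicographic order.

1. join Q+U (d=7, Q=-236) ⇒ QU; edges |Q|=8/3, |U|=13/3
  updated: d(F,QU)=77/2, d(H,QU)=83/2, d(QU,T)=31
2. join F+H (d=7, Q=-122) ⇒ FH; edges |F|=11/4, |H|=17/4
  updated: d(FH,QU)=73/2, d(FH,T)=35/2
3. join FH+QU (d=73/2, Q=-85) ⇒ FHQU; edges |FH|=23/2, |QU|=25
  updated: d(FHQU,T)=6
4. join FHQU+T (d=6) ⇒ FHQTU; edges |FHQU|=3, |T|=3
final tree: (((F:11/4,H:17/4):23/2,(Q:8/3,U:13/3):25):3,T:3)
total length: 113/2

Q,U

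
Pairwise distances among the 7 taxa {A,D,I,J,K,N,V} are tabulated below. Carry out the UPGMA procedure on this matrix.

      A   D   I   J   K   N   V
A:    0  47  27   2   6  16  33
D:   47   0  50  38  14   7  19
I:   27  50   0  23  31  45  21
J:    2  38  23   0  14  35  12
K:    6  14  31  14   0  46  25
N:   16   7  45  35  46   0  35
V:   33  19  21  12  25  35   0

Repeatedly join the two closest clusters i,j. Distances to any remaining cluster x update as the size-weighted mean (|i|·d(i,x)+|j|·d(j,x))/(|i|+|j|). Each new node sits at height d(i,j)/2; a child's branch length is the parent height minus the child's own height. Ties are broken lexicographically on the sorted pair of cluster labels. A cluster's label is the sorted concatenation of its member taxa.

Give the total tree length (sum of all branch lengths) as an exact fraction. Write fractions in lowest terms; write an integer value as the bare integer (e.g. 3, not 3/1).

805/12

step 1: merge (A,J) at d=2; branch lengths A→1, J→1; new cluster AJ
  updated: d(AJ,D)=85/2, d(AJ,I)=25, d(AJ,K)=10, d(AJ,N)=51/2, d(AJ,V)=45/2
step 2: merge (D,N) at d=7; branch lengths D→7/2, N→7/2; new cluster DN
  updated: d(AJ,DN)=34, d(DN,I)=95/2, d(DN,K)=30, d(DN,V)=27
step 3: merge (AJ,K) at d=10; branch lengths AJ→4, K→5; new cluster AJK
  updated: d(AJK,DN)=98/3, d(AJK,I)=27, d(AJK,V)=70/3
step 4: merge (I,V) at d=21; branch lengths I→21/2, V→21/2; new cluster IV
  updated: d(AJK,IV)=151/6, d(DN,IV)=149/4
step 5: merge (AJK,IV) at d=151/6; branch lengths AJK→91/12, IV→25/12; new cluster AIJKV
  updated: d(AIJKV,DN)=69/2
step 6: merge (AIJKV,DN) at d=69/2; branch lengths AIJKV→14/3, DN→55/4; new cluster ADIJKNV
final tree: ((((A:1,J:1):4,K:5):91/12,(I:21/2,V:21/2):25/12):14/3,(D:7/2,N:7/2):55/4)
total length: 805/12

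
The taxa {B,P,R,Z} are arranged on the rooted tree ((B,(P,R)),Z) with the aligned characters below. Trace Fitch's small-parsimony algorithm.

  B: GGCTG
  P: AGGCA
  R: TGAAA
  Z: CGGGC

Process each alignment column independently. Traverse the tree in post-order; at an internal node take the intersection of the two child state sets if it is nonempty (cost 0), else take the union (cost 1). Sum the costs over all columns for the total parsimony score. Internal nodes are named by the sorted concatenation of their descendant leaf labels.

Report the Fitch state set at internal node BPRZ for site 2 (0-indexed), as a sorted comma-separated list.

G

site 0, node PR: P={A} ∪ R={T} → {A,T} (+1)
site 0, node BPR: B={G} ∪ PR={A,T} → {A,G,T} (+1)
site 0, node BPRZ: BPR={A,G,T} ∪ Z={C} → {A,C,G,T} (+1)
site 1, node PR: P={G} ∩ R={G} → {G} (+0)
site 1, node BPR: B={G} ∩ PR={G} → {G} (+0)
site 1, node BPRZ: BPR={G} ∩ Z={G} → {G} (+0)
site 2, node PR: P={G} ∪ R={A} → {A,G} (+1)
site 2, node BPR: B={C} ∪ PR={A,G} → {A,C,G} (+1)
site 2, node BPRZ: BPR={A,C,G} ∩ Z={G} → {G} (+0)
site 3, node PR: P={C} ∪ R={A} → {A,C} (+1)
site 3, node BPR: B={T} ∪ PR={A,C} → {A,C,T} (+1)
site 3, node BPRZ: BPR={A,C,T} ∪ Z={G} → {A,C,G,T} (+1)
site 4, node PR: P={A} ∩ R={A} → {A} (+0)
site 4, node BPR: B={G} ∪ PR={A} → {A,G} (+1)
site 4, node BPRZ: BPR={A,G} ∪ Z={C} → {A,C,G} (+1)
per-site changes: [3, 0, 2, 3, 2]; total = 10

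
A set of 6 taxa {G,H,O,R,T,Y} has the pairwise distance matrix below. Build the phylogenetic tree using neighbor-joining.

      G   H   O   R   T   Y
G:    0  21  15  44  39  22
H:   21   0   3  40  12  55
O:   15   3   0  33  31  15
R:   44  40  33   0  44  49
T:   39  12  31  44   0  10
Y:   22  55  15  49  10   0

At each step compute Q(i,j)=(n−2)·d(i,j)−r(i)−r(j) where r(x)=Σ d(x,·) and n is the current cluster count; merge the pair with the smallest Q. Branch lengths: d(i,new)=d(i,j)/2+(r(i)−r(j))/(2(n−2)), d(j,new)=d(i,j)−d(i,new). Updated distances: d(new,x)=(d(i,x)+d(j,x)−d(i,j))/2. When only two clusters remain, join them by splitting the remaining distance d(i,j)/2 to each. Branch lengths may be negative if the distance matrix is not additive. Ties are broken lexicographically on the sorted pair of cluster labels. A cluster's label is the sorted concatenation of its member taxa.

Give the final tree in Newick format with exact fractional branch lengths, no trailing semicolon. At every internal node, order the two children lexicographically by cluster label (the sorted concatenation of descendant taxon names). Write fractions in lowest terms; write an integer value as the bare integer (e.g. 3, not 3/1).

(((G:183/16,(H:65/12,O:-29/12):81/16):41/16,R:459/16):205/32,(T:25/8,Y:55/8):205/32)

1. join T+Y (d=10, Q=-247) ⇒ TY; edges |T|=25/8, |Y|=55/8
  updated: d(G,TY)=51/2, d(H,TY)=57/2, d(O,TY)=18, d(R,TY)=83/2
2. join H+O (d=3, Q=-305/2) ⇒ HO; edges |H|=65/12, |O|=-29/12
  updated: d(G,HO)=33/2, d(HO,R)=35, d(HO,TY)=87/4
3. join G+HO (d=33/2, Q=-505/4) ⇒ GHO; edges |G|=183/16, |HO|=81/16
  updated: d(GHO,R)=125/4, d(GHO,TY)=123/8
4. join GHO+R (d=125/4, Q=-705/8) ⇒ GHOR; edges |GHO|=41/16, |R|=459/16
  updated: d(GHOR,TY)=205/16
5. join GHOR+TY (d=205/16) ⇒ GHORTY; edges |GHOR|=205/32, |TY|=205/32
final tree: (((G:183/16,(H:65/12,O:-29/12):81/16):41/16,R:459/16):205/32,(T:25/8,Y:55/8):205/32)
total length: 1177/16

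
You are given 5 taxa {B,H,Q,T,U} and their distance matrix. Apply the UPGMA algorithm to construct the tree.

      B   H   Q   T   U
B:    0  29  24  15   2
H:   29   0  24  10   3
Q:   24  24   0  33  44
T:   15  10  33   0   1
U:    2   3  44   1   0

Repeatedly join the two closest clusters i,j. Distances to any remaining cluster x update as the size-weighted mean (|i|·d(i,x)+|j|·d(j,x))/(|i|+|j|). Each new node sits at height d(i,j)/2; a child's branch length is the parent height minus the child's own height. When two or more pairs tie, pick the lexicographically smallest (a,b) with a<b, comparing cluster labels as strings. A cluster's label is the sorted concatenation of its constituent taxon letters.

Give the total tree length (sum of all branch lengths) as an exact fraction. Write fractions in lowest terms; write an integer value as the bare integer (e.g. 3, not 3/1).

step 1: merge (T,U) at d=1; branch lengths T→1/2, U→1/2; new cluster TU
  updated: d(B,TU)=17/2, d(H,TU)=13/2, d(Q,TU)=77/2
step 2: merge (H,TU) at d=13/2; branch lengths H→13/4, TU→11/4; new cluster HTU
  updated: d(B,HTU)=46/3, d(HTU,Q)=101/3
step 3: merge (B,HTU) at d=46/3; branch lengths B→23/3, HTU→53/12; new cluster BHTU
  updated: d(BHTU,Q)=125/4
step 4: merge (BHTU,Q) at d=125/4; branch lengths BHTU→191/24, Q→125/8; new cluster BHQTU
final tree: ((B:23/3,(H:13/4,(T:1/2,U:1/2):11/4):53/12):191/24,Q:125/8)
total length: 128/3

128/3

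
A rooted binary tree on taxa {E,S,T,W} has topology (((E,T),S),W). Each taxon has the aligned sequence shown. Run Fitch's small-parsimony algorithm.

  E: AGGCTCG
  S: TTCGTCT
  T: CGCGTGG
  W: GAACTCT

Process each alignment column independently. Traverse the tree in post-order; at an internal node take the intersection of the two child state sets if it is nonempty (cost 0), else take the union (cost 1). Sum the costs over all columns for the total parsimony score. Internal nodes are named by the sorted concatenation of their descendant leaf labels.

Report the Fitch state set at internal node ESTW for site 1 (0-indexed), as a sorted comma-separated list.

[col 0] ET: children E:{A}, T:{C} ∪→ {A,C}; cost 1
[col 0] EST: children ET:{A,C}, S:{T} ∪→ {A,C,T}; cost 1
[col 0] ESTW: children EST:{A,C,T}, W:{G} ∪→ {A,C,G,T}; cost 1
[col 1] ET: children E:{G}, T:{G} ∩→ {G}; cost 0
[col 1] EST: children ET:{G}, S:{T} ∪→ {G,T}; cost 1
[col 1] ESTW: children EST:{G,T}, W:{A} ∪→ {A,G,T}; cost 1
[col 2] ET: children E:{G}, T:{C} ∪→ {C,G}; cost 1
[col 2] EST: children ET:{C,G}, S:{C} ∩→ {C}; cost 0
[col 2] ESTW: children EST:{C}, W:{A} ∪→ {A,C}; cost 1
[col 3] ET: children E:{C}, T:{G} ∪→ {C,G}; cost 1
[col 3] EST: children ET:{C,G}, S:{G} ∩→ {G}; cost 0
[col 3] ESTW: children EST:{G}, W:{C} ∪→ {C,G}; cost 1
[col 4] ET: children E:{T}, T:{T} ∩→ {T}; cost 0
[col 4] EST: children ET:{T}, S:{T} ∩→ {T}; cost 0
[col 4] ESTW: children EST:{T}, W:{T} ∩→ {T}; cost 0
[col 5] ET: children E:{C}, T:{G} ∪→ {C,G}; cost 1
[col 5] EST: children ET:{C,G}, S:{C} ∩→ {C}; cost 0
[col 5] ESTW: children EST:{C}, W:{C} ∩→ {C}; cost 0
[col 6] ET: children E:{G}, T:{G} ∩→ {G}; cost 0
[col 6] EST: children ET:{G}, S:{T} ∪→ {G,T}; cost 1
[col 6] ESTW: children EST:{G,T}, W:{T} ∩→ {T}; cost 0
per-site changes: [3, 2, 2, 2, 0, 1, 1]; total = 11

A,G,T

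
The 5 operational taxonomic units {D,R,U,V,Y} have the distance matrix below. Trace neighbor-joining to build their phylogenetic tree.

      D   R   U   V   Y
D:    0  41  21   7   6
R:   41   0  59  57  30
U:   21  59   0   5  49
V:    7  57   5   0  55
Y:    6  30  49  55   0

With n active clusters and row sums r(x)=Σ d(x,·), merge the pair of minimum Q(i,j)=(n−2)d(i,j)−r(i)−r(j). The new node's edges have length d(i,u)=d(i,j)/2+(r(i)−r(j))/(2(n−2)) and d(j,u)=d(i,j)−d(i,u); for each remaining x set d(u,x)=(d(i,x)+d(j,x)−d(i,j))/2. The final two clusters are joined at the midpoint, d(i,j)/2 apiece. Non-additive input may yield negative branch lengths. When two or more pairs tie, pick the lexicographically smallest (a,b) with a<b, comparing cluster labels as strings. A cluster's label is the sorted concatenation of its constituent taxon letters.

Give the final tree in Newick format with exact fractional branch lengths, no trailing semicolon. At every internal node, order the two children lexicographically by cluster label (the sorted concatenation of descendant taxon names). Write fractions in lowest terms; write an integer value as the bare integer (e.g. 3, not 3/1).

1. join U+V (d=5, Q=-243) ⇒ UV; edges |U|=25/6, |V|=5/6
  updated: d(D,UV)=23/2, d(R,UV)=111/2, d(UV,Y)=99/2
2. join D+UV (d=23/2, Q=-152) ⇒ DUV; edges |D|=-35/4, |UV|=81/4
  updated: d(DUV,R)=85/2, d(DUV,Y)=22
3. join DUV+R (d=85/2, Q=-189/2) ⇒ DRUV; edges |DUV|=69/4, |R|=101/4
  updated: d(DRUV,Y)=19/4
4. join DRUV+Y (d=19/4) ⇒ DRUVY; edges |DRUV|=19/8, |Y|=19/8
final tree: (((D:-35/4,(U:25/6,V:5/6):81/4):69/4,R:101/4):19/8,Y:19/8)
total length: 255/4

(((D:-35/4,(U:25/6,V:5/6):81/4):69/4,R:101/4):19/8,Y:19/8)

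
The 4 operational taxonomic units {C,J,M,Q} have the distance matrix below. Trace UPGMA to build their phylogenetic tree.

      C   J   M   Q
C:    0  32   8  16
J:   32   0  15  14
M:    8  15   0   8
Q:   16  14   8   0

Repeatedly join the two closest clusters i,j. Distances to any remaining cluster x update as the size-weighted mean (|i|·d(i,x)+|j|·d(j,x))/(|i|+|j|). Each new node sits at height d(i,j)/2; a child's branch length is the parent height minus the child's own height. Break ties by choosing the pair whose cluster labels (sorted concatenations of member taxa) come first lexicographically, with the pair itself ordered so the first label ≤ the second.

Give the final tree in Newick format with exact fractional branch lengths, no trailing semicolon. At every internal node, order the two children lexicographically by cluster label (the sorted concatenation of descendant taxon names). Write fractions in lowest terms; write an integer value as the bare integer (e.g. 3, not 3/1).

iteration 1: select C,M (d=8); attach at lengths (4, 4); label the merged cluster CM
  updated: d(CM,J)=47/2, d(CM,Q)=12
iteration 2: select CM,Q (d=12); attach at lengths (2, 6); label the merged cluster CMQ
  updated: d(CMQ,J)=61/3
iteration 3: select CMQ,J (d=61/3); attach at lengths (25/6, 61/6); label the merged cluster CJMQ
final tree: (((C:4,M:4):2,Q:6):25/6,J:61/6)
total length: 91/3

(((C:4,M:4):2,Q:6):25/6,J:61/6)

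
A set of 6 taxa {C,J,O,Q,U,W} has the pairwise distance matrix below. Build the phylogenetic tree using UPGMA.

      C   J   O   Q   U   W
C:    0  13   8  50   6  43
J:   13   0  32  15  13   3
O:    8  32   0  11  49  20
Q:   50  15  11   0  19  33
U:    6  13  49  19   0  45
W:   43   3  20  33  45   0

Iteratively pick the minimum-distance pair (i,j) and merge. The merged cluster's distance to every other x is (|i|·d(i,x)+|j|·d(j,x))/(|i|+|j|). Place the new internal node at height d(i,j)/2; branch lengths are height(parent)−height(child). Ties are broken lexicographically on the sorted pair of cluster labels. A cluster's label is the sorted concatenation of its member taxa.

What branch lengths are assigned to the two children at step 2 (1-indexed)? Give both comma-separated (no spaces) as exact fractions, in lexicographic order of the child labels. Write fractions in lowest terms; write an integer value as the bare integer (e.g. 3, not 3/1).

1. join J+W (d=3) ⇒ JW; edges |J|=3/2, |W|=3/2
  updated: d(C,JW)=28, d(JW,O)=26, d(JW,Q)=24, d(JW,U)=29
2. join C+U (d=6) ⇒ CU; edges |C|=3, |U|=3
  updated: d(CU,JW)=57/2, d(CU,O)=57/2, d(CU,Q)=69/2
3. join O+Q (d=11) ⇒ OQ; edges |O|=11/2, |Q|=11/2
  updated: d(CU,OQ)=63/2, d(JW,OQ)=25
4. join JW+OQ (d=25) ⇒ JOQW; edges |JW|=11, |OQ|=7
  updated: d(CU,JOQW)=30
5. join CU+JOQW (d=30) ⇒ CJOQUW; edges |CU|=12, |JOQW|=5/2
final tree: ((C:3,U:3):12,((J:3/2,W:3/2):11,(O:11/2,Q:11/2):7):5/2)
total length: 105/2

3,3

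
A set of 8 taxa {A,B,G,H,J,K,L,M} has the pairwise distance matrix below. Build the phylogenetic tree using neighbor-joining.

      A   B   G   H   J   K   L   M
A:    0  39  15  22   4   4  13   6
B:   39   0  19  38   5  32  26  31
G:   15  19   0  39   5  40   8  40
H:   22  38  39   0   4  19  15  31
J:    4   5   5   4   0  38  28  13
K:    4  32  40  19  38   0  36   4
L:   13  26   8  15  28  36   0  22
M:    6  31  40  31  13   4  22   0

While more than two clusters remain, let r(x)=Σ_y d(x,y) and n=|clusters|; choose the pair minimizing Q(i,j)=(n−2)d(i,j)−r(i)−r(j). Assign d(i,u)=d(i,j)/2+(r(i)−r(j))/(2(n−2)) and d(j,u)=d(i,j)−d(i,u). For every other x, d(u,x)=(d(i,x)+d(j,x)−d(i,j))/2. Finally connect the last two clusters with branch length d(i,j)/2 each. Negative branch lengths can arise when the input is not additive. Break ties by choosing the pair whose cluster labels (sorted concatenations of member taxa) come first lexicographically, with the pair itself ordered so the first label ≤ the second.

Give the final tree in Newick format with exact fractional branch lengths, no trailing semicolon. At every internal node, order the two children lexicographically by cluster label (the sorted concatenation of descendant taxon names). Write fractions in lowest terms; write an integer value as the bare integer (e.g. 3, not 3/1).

1. join K+M (d=4, Q=-296) ⇒ KM; edges |K|=25/6, |M|=-1/6
  updated: d(A,KM)=3, d(B,KM)=59/2, d(G,KM)=38, d(H,KM)=23, d(J,KM)=47/2, d(KM,L)=27
2. join A+KM (d=3, Q=-225) ⇒ AKM; edges |A|=-33/10, |KM|=63/10
  updated: d(AKM,B)=131/4, d(AKM,G)=25, d(AKM,H)=21, d(AKM,J)=49/4, d(AKM,L)=37/2
3. join G+L (d=8, Q=-319/2) ⇒ GL; edges |G|=65/16, |L|=63/16
  updated: d(AKM,GL)=71/4, d(B,GL)=37/2, d(GL,H)=23, d(GL,J)=25/2
4. join B+J (d=5, Q=-113) ⇒ BJ; edges |B|=151/12, |J|=-91/12
  updated: d(AKM,BJ)=20, d(BJ,GL)=13, d(BJ,H)=37/2
5. join AKM+H (d=21, Q=-317/4) ⇒ AHKM; edges |AKM|=153/16, |H|=183/16
  updated: d(AHKM,BJ)=35/4, d(AHKM,GL)=79/8
6. join AHKM+BJ (d=35/4, Q=-253/8) ⇒ ABHJKM; edges |AHKM|=45/16, |BJ|=95/16
  updated: d(ABHJKM,GL)=113/16
7. join ABHJKM+GL (d=113/16) ⇒ ABGHJKLM; edges |ABHJKM|=113/32, |GL|=113/32
final tree: ((((A:-33/10,(K:25/6,M:-1/6):63/10):153/16,H:183/16):45/16,(B:151/12,J:-91/12):95/16):113/32,(G:65/16,L:63/16):113/32)
total length: 909/16

((((A:-33/10,(K:25/6,M:-1/6):63/10):153/16,H:183/16):45/16,(B:151/12,J:-91/12):95/16):113/32,(G:65/16,L:63/16):113/32)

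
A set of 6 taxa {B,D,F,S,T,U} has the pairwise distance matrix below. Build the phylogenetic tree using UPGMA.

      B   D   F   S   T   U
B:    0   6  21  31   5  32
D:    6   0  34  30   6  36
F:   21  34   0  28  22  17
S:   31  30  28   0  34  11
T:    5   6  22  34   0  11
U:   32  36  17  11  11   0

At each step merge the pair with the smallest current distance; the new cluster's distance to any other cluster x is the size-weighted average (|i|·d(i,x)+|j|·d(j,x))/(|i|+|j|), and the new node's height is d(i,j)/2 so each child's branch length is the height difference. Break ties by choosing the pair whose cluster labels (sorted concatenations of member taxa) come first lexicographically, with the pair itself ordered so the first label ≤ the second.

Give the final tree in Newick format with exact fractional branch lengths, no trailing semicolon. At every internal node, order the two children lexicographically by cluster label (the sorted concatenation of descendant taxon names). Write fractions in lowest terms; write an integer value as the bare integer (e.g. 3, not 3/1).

iteration 1: select B,T (d=5); attach at lengths (5/2, 5/2); label the merged cluster BT
  updated: d(BT,D)=6, d(BT,F)=43/2, d(BT,S)=65/2, d(BT,U)=43/2
iteration 2: select BT,D (d=6); attach at lengths (1/2, 3); label the merged cluster BDT
  updated: d(BDT,F)=77/3, d(BDT,S)=95/3, d(BDT,U)=79/3
iteration 3: select S,U (d=11); attach at lengths (11/2, 11/2); label the merged cluster SU
  updated: d(BDT,SU)=29, d(F,SU)=45/2
iteration 4: select F,SU (d=45/2); attach at lengths (45/4, 23/4); label the merged cluster FSU
  updated: d(BDT,FSU)=251/9
iteration 5: select BDT,FSU (d=251/9); attach at lengths (197/18, 97/36); label the merged cluster BDFSTU
final tree: (((B:5/2,T:5/2):1/2,D:3):197/18,(F:45/4,(S:11/2,U:11/2):23/4):97/36)
total length: 1805/36

(((B:5/2,T:5/2):1/2,D:3):197/18,(F:45/4,(S:11/2,U:11/2):23/4):97/36)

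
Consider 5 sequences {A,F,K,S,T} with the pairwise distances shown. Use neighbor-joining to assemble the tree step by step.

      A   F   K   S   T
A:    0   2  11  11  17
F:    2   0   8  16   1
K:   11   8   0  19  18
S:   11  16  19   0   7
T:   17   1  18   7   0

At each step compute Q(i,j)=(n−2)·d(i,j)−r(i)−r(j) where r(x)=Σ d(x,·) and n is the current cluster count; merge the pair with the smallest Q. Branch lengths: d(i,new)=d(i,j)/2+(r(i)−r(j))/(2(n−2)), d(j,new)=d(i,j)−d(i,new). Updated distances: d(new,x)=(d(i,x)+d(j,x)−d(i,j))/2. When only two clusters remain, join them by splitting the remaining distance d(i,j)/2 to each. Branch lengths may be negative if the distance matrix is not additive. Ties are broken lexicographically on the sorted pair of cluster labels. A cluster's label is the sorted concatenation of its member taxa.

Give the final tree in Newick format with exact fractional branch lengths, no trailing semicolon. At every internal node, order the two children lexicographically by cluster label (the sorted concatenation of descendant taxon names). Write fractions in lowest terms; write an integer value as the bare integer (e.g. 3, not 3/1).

(((A:23/8,K:65/8):7/8,F:-11/8):51/16,(S:31/6,T:11/6):51/16)

1. join S+T (d=7, Q=-75) ⇒ ST; edges |S|=31/6, |T|=11/6
  updated: d(A,ST)=21/2, d(F,ST)=5, d(K,ST)=15
2. join A+K (d=11, Q=-71/2) ⇒ AK; edges |A|=23/8, |K|=65/8
  updated: d(AK,F)=-1/2, d(AK,ST)=29/4
3. join AK+F (d=-1/2, Q=-47/4) ⇒ AFK; edges |AK|=7/8, |F|=-11/8
  updated: d(AFK,ST)=51/8
4. join AFK+ST (d=51/8) ⇒ AFKST; edges |AFK|=51/16, |ST|=51/16
final tree: (((A:23/8,K:65/8):7/8,F:-11/8):51/16,(S:31/6,T:11/6):51/16)
total length: 191/8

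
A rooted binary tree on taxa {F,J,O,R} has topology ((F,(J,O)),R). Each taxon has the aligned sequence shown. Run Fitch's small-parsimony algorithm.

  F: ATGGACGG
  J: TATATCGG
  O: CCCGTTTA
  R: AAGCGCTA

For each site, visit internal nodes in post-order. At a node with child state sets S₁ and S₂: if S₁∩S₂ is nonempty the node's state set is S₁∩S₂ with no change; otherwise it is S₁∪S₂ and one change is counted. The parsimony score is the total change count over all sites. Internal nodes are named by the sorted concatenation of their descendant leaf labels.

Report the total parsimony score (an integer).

15

JO@0: {T} ∪ {C} = {C,T} (union, +1)
FJO@0: {A} ∪ {C,T} = {A,C,T} (union, +1)
FJOR@0: {A,C,T} ∩ {A} = {A} (intersection, +0)
JO@1: {A} ∪ {C} = {A,C} (union, +1)
FJO@1: {T} ∪ {A,C} = {A,C,T} (union, +1)
FJOR@1: {A,C,T} ∩ {A} = {A} (intersection, +0)
JO@2: {T} ∪ {C} = {C,T} (union, +1)
FJO@2: {G} ∪ {C,T} = {C,G,T} (union, +1)
FJOR@2: {C,G,T} ∩ {G} = {G} (intersection, +0)
JO@3: {A} ∪ {G} = {A,G} (union, +1)
FJO@3: {G} ∩ {A,G} = {G} (intersection, +0)
FJOR@3: {G} ∪ {C} = {C,G} (union, +1)
JO@4: {T} ∩ {T} = {T} (intersection, +0)
FJO@4: {A} ∪ {T} = {A,T} (union, +1)
FJOR@4: {A,T} ∪ {G} = {A,G,T} (union, +1)
JO@5: {C} ∪ {T} = {C,T} (union, +1)
FJO@5: {C} ∩ {C,T} = {C} (intersection, +0)
FJOR@5: {C} ∩ {C} = {C} (intersection, +0)
JO@6: {G} ∪ {T} = {G,T} (union, +1)
FJO@6: {G} ∩ {G,T} = {G} (intersection, +0)
FJOR@6: {G} ∪ {T} = {G,T} (union, +1)
JO@7: {G} ∪ {A} = {A,G} (union, +1)
FJO@7: {G} ∩ {A,G} = {G} (intersection, +0)
FJOR@7: {G} ∪ {A} = {A,G} (union, +1)
per-site changes: [2, 2, 2, 2, 2, 1, 2, 2]; total = 15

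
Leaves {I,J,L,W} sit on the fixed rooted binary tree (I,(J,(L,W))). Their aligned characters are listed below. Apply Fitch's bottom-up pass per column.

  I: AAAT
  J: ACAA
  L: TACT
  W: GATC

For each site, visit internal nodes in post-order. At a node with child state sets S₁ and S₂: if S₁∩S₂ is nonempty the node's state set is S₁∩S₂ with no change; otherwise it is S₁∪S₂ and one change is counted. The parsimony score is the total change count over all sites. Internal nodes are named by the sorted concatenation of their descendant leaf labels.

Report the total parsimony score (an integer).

site 0, node LW: L={T} ∪ W={G} → {G,T} (+1)
site 0, node JLW: J={A} ∪ LW={G,T} → {A,G,T} (+1)
site 0, node IJLW: I={A} ∩ JLW={A,G,T} → {A} (+0)
site 1, node LW: L={A} ∩ W={A} → {A} (+0)
site 1, node JLW: J={C} ∪ LW={A} → {A,C} (+1)
site 1, node IJLW: I={A} ∩ JLW={A,C} → {A} (+0)
site 2, node LW: L={C} ∪ W={T} → {C,T} (+1)
site 2, node JLW: J={A} ∪ LW={C,T} → {A,C,T} (+1)
site 2, node IJLW: I={A} ∩ JLW={A,C,T} → {A} (+0)
site 3, node LW: L={T} ∪ W={C} → {C,T} (+1)
site 3, node JLW: J={A} ∪ LW={C,T} → {A,C,T} (+1)
site 3, node IJLW: I={T} ∩ JLW={A,C,T} → {T} (+0)
per-site changes: [2, 1, 2, 2]; total = 7

7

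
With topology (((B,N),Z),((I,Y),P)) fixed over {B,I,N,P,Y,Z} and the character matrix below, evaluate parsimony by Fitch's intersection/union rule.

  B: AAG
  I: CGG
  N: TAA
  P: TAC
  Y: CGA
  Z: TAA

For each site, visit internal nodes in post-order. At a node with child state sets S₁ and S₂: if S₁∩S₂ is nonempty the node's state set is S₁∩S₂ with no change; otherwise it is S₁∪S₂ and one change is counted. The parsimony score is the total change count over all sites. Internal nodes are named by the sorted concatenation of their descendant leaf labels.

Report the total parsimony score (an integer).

6

site 0, node BN: B={A} ∪ N={T} → {A,T} (+1)
site 0, node BNZ: BN={A,T} ∩ Z={T} → {T} (+0)
site 0, node IY: I={C} ∩ Y={C} → {C} (+0)
site 0, node IPY: IY={C} ∪ P={T} → {C,T} (+1)
site 0, node BINPYZ: BNZ={T} ∩ IPY={C,T} → {T} (+0)
site 1, node BN: B={A} ∩ N={A} → {A} (+0)
site 1, node BNZ: BN={A} ∩ Z={A} → {A} (+0)
site 1, node IY: I={G} ∩ Y={G} → {G} (+0)
site 1, node IPY: IY={G} ∪ P={A} → {A,G} (+1)
site 1, node BINPYZ: BNZ={A} ∩ IPY={A,G} → {A} (+0)
site 2, node BN: B={G} ∪ N={A} → {A,G} (+1)
site 2, node BNZ: BN={A,G} ∩ Z={A} → {A} (+0)
site 2, node IY: I={G} ∪ Y={A} → {A,G} (+1)
site 2, node IPY: IY={A,G} ∪ P={C} → {A,C,G} (+1)
site 2, node BINPYZ: BNZ={A} ∩ IPY={A,C,G} → {A} (+0)
per-site changes: [2, 1, 3]; total = 6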